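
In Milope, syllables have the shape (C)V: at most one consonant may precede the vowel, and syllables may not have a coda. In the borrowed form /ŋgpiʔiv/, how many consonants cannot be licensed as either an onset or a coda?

3

Under (C)V, the unsyllabifiable consonants are /ŋ/, /g/, /v/ (no codas are permitted; onsets are limited to one consonant).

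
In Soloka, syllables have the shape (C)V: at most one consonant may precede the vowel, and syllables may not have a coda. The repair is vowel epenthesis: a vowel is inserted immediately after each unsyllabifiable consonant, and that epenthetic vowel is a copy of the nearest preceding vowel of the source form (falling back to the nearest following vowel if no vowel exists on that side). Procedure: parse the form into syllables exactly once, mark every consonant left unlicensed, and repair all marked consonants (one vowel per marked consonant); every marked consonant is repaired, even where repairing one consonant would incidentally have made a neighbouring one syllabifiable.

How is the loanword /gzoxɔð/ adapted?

The consonants /g/, /ð/ cannot be parsed into a legal (C)V syllable (no codas are permitted; onsets are limited to one consonant).
Epenthesis after each stranded consonant: /g/ → /go/, /ð/ → /ðɔ/.

gozoxɔðɔ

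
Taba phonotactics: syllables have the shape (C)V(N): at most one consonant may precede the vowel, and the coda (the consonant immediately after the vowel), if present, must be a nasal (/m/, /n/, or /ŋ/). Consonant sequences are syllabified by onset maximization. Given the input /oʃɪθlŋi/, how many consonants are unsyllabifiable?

Syllabifying with onset maximization leaves /θ/, /l/ stranded (only a nasal (/m/, /n/, or /ŋ/) is licensed in coda position; onsets are limited to one consonant).

2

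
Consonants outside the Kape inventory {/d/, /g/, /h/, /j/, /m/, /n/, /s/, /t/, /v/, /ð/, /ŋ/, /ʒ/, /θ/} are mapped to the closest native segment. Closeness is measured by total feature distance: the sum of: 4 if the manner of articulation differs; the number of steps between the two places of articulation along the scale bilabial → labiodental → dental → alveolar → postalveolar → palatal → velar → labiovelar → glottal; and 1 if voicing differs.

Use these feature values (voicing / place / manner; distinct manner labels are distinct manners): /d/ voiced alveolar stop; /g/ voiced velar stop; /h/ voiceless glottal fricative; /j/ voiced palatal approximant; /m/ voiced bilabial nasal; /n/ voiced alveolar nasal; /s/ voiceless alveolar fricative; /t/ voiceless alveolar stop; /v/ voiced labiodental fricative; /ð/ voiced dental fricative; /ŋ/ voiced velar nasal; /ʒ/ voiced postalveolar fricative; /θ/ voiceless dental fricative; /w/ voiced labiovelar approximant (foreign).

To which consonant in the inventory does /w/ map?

/j/ is closest: same manner (approximant), place distance 2 (labiovelar→palatal), same voicing; total 2. Next closest is /g/ at distance 5.

j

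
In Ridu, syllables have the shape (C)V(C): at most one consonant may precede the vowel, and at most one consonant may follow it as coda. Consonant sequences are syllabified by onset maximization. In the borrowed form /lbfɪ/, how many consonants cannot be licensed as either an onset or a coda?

2

The consonants /l/, /b/ cannot be parsed into a legal (C)V(C) syllable (at most one coda consonant is licensed; onsets are limited to one consonant).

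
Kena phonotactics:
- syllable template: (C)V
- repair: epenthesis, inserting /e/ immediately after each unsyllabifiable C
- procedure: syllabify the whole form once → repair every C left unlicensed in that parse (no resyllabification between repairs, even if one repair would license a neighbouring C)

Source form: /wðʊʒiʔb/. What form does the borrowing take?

weðʊʒiʔebe

Under (C)V, the unsyllabifiable consonants are /w/, /ʔ/, /b/ (no codas are permitted; onsets are limited to one consonant).
Each unlicensed consonant becomes the onset of a new syllable: /w/ → /we/, /ʔ/ → /ʔe/, /b/ → /be/.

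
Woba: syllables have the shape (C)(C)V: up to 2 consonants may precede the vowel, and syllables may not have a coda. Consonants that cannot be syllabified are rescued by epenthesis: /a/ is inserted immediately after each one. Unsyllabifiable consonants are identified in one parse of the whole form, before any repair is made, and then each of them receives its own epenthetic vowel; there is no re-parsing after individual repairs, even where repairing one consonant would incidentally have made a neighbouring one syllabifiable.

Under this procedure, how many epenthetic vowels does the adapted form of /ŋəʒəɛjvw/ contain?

The unsyllabifiable consonants are /j/, /v/, /w/; each receives one epenthetic vowel.

3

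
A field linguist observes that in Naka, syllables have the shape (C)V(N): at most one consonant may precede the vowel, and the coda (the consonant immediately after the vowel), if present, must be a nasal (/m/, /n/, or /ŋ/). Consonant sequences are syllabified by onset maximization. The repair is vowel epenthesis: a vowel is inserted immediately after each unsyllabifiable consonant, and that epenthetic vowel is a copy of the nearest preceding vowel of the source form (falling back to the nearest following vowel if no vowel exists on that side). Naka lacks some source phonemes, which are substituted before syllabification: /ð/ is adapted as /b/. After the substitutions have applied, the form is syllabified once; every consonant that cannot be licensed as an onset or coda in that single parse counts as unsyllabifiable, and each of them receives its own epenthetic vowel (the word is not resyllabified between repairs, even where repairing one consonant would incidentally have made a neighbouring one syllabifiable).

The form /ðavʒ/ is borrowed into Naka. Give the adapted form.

Substitution: /ð/ → /b/, giving /bavʒ/.
Syllabifying with onset maximization leaves /v/, /ʒ/ stranded (only a nasal (/m/, /n/, or /ŋ/) is licensed in coda position; onsets are limited to one consonant).
Inserting the epenthetic vowel yields /v/ → /va/, /ʒ/ → /ʒa/.

bavaʒa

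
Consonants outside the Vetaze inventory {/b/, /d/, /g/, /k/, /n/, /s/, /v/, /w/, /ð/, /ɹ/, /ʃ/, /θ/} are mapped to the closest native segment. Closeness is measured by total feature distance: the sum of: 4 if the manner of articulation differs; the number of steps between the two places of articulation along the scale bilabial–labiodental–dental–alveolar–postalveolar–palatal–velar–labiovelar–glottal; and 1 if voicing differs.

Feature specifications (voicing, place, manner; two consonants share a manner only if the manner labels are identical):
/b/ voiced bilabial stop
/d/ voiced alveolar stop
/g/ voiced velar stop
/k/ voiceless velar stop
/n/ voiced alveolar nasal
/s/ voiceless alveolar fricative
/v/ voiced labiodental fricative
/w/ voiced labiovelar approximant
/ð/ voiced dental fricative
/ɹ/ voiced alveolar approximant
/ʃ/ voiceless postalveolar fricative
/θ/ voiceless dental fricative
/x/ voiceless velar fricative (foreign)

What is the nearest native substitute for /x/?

/ʃ/ is closest: same manner (fricative), place distance 2 (velar→postalveolar), same voicing; total 2. Next closest is /s/ at distance 3.

ʃ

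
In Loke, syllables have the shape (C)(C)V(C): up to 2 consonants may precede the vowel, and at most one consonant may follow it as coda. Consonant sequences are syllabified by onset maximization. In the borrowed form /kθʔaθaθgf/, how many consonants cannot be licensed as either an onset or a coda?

The consonants /k/, /g/, /f/ cannot be parsed into a legal (C)(C)V(C) syllable (at most one coda consonant is licensed; onsets may contain at most 2 consonants).

3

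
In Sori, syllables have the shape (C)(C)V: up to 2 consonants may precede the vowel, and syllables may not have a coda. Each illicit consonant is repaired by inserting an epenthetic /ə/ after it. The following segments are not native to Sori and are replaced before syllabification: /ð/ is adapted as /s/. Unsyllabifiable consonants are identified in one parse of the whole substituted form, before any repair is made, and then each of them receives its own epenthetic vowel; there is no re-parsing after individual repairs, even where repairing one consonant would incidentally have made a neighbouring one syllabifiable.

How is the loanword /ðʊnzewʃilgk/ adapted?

sʊnzewʃiləgəkə

Substitution: /ð/ → /s/, giving /sʊnzewʃilgk/.
Syllabifying with onset maximization leaves /l/, /g/, /k/ stranded (no codas are permitted; onsets may contain at most 2 consonants).
Epenthesis after each stranded consonant: /l/ → /lə/, /g/ → /gə/, /k/ → /kə/.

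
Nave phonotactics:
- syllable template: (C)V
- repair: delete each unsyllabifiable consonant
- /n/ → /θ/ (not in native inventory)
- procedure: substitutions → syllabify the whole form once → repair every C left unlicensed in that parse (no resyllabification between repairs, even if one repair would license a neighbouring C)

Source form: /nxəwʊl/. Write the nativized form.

Substitution: /n/ → /θ/, giving /θxəwʊl/.
The consonants /θ/, /l/ cannot be parsed into a legal (C)V syllable (no codas are permitted; onsets are limited to one consonant).
Deletion applies to /θ/, /l/.

xəwʊ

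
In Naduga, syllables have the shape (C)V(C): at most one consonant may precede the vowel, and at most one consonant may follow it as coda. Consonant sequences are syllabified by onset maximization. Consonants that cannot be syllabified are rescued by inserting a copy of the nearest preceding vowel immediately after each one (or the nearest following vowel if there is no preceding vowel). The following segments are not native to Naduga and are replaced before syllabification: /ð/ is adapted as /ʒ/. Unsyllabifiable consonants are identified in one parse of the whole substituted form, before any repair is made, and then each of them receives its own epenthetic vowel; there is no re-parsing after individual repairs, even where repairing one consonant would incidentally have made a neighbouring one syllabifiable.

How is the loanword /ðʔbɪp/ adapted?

ʒɪʔɪbɪp

Substitution: /ð/ → /ʒ/, giving /ʒʔbɪp/.
The consonants /ʒ/, /ʔ/ cannot be parsed into a legal (C)V(C) syllable (at most one coda consonant is licensed; onsets are limited to one consonant).
Epenthesis after each stranded consonant: /ʒ/ → /ʒɪ/, /ʔ/ → /ʔɪ/.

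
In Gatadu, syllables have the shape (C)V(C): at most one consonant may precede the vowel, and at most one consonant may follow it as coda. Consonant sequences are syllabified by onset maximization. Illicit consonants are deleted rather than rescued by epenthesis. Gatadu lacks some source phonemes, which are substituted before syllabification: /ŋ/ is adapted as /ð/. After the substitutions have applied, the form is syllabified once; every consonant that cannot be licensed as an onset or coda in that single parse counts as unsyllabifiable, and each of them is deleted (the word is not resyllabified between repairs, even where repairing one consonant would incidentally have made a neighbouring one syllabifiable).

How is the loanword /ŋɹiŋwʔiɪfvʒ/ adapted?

ɹiðʔiɪf

Substitution: /ŋ/ → /ð/, giving /ðɹiðwʔiɪfvʒ/.
Syllabifying with onset maximization leaves /ð/, /w/, /v/, /ʒ/ stranded (at most one coda consonant is licensed; onsets are limited to one consonant).
Deleting the stranded consonants removes /ð/, /w/, /v/, /ʒ/.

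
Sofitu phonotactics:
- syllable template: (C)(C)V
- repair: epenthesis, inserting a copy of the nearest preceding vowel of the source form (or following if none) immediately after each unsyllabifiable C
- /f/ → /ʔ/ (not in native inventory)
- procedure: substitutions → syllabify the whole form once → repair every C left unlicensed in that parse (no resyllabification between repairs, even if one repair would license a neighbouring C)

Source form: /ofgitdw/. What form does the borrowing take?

Substitution: /f/ → /ʔ/, giving /oʔgitdw/.
Syllabifying with onset maximization leaves /t/, /d/, /w/ stranded (no codas are permitted; onsets may contain at most 2 consonants).
Inserting the epenthetic vowel yields /t/ → /ti/, /d/ → /di/, /w/ → /wi/.

oʔgitidiwi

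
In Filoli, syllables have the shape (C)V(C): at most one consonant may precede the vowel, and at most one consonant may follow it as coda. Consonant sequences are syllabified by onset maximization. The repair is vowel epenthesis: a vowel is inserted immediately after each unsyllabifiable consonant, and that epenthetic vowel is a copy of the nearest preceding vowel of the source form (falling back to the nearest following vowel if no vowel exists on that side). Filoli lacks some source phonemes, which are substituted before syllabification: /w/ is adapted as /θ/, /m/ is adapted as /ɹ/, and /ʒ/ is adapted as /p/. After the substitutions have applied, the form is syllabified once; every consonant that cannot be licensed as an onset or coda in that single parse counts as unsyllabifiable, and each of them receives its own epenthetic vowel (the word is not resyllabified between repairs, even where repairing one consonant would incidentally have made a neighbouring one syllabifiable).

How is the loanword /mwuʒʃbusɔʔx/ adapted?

Substitution: /m/ → /ɹ/, /w/ → /θ/, /ʒ/ → /p/, giving /ɹθupʃbusɔʔx/.
Under (C)V(C), the unsyllabifiable consonants are /ɹ/, /ʃ/, /x/ (at most one coda consonant is licensed; onsets are limited to one consonant).
Inserting the epenthetic vowel yields /ɹ/ → /ɹu/, /ʃ/ → /ʃu/, /x/ → /xɔ/.

ɹuθupʃubusɔʔxɔ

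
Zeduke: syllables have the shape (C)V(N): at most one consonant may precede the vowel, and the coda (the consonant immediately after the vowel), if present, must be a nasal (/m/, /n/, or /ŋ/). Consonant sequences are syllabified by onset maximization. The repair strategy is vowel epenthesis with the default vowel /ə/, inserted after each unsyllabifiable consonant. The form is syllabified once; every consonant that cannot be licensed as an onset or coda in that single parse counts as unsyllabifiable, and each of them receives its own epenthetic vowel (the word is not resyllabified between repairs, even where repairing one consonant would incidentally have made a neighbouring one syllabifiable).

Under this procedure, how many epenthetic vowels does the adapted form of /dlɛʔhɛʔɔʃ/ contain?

The unsyllabifiable consonants are /d/, /ʔ/, /ʃ/; each receives one epenthetic vowel.

3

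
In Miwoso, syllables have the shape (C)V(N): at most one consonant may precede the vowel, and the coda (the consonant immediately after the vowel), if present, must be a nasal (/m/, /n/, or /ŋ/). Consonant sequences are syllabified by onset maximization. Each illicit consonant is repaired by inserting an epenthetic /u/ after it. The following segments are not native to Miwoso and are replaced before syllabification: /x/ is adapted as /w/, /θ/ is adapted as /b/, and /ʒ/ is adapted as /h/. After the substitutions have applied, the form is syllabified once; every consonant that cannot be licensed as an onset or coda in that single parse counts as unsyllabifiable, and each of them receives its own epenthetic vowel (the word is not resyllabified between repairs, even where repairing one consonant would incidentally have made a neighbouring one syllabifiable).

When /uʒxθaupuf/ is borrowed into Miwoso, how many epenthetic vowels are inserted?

3

After substitution the input is /uhwbaupuf/.
The unsyllabifiable consonants are /h/, /w/, /f/; each receives one epenthetic vowel.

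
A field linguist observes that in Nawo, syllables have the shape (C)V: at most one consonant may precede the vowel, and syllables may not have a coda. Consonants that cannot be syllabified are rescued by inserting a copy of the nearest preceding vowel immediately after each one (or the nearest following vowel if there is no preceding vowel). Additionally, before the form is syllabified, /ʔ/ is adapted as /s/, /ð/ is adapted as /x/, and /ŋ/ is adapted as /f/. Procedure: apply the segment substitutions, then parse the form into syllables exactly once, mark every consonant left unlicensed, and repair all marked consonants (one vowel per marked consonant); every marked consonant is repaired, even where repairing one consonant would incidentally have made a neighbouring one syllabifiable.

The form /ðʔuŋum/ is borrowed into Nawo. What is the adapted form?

Substitution: /ð/ → /x/, /ʔ/ → /s/, /ŋ/ → /f/, giving /xsufum/.
Syllabifying with onset maximization leaves /x/, /m/ stranded (no codas are permitted; onsets are limited to one consonant).
Inserting the epenthetic vowel yields /x/ → /xu/, /m/ → /mu/.

xusufumu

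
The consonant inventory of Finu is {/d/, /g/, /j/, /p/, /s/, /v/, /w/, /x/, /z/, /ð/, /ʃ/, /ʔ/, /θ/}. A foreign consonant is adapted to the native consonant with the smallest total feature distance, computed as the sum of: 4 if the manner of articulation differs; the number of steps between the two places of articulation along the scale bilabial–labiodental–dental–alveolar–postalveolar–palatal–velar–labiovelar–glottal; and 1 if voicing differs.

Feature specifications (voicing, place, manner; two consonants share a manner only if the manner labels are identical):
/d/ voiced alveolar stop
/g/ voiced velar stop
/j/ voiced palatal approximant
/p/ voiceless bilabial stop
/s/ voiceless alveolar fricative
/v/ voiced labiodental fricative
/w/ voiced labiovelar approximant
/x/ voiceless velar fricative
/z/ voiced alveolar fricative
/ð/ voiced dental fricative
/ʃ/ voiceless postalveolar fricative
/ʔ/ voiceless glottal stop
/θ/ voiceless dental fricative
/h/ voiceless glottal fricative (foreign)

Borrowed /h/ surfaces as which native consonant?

/x/ is closest: same manner (fricative), place distance 2 (glottal→velar), same voicing; total 2. Next closest is /ʃ/ at distance 4.

x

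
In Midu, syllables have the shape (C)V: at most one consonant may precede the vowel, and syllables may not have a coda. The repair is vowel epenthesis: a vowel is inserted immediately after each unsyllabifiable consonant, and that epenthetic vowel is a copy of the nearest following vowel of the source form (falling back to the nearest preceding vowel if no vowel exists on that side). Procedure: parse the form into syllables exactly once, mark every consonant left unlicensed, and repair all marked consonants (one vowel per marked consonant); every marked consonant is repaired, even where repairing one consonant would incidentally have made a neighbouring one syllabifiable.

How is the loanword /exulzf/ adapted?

exuluzufu

The consonants /l/, /z/, /f/ cannot be parsed into a legal (C)V syllable (no codas are permitted; onsets are limited to one consonant).
Inserting the epenthetic vowel yields /l/ → /lu/, /z/ → /zu/, /f/ → /fu/.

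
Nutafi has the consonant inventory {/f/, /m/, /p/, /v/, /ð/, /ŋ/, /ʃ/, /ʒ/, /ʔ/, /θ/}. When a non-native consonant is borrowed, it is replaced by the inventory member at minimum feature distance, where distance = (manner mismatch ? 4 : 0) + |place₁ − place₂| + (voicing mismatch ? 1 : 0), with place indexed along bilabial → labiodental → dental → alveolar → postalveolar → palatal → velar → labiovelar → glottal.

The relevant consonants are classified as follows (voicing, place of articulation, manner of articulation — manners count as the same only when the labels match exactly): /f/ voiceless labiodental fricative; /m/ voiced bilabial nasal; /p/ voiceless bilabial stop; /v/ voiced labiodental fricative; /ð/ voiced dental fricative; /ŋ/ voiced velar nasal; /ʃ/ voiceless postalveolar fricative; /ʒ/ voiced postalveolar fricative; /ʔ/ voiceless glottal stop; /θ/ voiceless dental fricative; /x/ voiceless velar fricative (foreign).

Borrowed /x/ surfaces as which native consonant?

ʃ

/ʃ/ is closest: same manner (fricative), place distance 2 (velar→postalveolar), same voicing; total 2. Next closest is /ʒ/ at distance 3.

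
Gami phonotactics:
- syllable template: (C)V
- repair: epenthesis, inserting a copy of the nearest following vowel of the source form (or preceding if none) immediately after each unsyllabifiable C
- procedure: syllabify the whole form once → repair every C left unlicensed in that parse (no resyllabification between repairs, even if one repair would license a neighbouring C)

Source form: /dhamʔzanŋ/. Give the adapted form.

dahamaʔazanaŋa

Syllabifying with onset maximization leaves /d/, /m/, /ʔ/, /n/, /ŋ/ stranded (no codas are permitted; onsets are limited to one consonant).
Epenthesis after each stranded consonant: /d/ → /da/, /m/ → /ma/, /ʔ/ → /ʔa/, /n/ → /na/, /ŋ/ → /ŋa/.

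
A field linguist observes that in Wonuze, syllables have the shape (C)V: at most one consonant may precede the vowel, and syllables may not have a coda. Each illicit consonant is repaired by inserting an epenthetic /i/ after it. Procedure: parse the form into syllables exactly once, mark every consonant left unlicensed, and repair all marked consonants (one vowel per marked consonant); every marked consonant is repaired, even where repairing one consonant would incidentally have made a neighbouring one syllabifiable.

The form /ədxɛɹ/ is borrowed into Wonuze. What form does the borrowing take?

Under (C)V, the unsyllabifiable consonants are /d/, /ɹ/ (no codas are permitted; onsets are limited to one consonant).
Epenthesis after each stranded consonant: /d/ → /di/, /ɹ/ → /ɹi/.

ədixɛɹi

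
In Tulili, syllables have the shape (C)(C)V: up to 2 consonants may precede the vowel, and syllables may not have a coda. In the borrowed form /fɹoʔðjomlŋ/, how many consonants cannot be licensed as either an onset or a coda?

Syllabifying with onset maximization leaves /ʔ/, /m/, /l/, /ŋ/ stranded (no codas are permitted; onsets may contain at most 2 consonants).

4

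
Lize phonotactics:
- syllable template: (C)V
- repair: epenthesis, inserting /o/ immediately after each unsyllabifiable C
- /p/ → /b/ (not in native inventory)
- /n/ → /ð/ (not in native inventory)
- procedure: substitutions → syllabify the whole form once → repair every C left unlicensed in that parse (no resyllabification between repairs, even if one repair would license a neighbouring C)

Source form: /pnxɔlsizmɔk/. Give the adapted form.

Substitution: /p/ → /b/, /n/ → /ð/, giving /bðxɔlsizmɔk/.
Syllabifying with onset maximization leaves /b/, /ð/, /l/, /z/, /k/ stranded (no codas are permitted; onsets are limited to one consonant).
Each unlicensed consonant becomes the onset of a new syllable: /b/ → /bo/, /ð/ → /ðo/, /l/ → /lo/, /z/ → /zo/, /k/ → /ko/.

boðoxɔlosizomɔko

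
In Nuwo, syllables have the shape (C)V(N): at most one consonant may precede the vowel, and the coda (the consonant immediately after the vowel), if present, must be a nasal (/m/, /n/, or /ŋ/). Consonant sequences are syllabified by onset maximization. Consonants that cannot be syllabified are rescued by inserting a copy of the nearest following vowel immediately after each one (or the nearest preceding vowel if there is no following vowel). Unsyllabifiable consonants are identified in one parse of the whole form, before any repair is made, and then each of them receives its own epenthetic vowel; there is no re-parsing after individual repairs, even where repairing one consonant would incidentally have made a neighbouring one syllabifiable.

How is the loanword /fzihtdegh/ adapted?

fizihetedegehe

The consonants /f/, /h/, /t/, /g/, /h/ cannot be parsed into a legal (C)V(N) syllable (only a nasal (/m/, /n/, or /ŋ/) is licensed in coda position; onsets are limited to one consonant).
Each unlicensed consonant becomes the onset of a new syllable: /f/ → /fi/, /h/ → /he/, /t/ → /te/, /g/ → /ge/, /h/ → /he/.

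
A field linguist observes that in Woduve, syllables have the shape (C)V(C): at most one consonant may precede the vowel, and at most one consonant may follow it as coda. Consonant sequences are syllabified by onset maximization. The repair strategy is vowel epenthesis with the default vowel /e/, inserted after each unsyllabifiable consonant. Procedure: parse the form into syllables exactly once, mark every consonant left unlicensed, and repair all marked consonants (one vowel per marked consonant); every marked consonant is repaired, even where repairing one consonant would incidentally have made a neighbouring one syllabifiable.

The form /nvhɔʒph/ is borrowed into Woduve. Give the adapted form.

The consonants /n/, /v/, /p/, /h/ cannot be parsed into a legal (C)V(C) syllable (at most one coda consonant is licensed; onsets are limited to one consonant).
Epenthesis after each stranded consonant: /n/ → /ne/, /v/ → /ve/, /p/ → /pe/, /h/ → /he/.

nevehɔʒpehe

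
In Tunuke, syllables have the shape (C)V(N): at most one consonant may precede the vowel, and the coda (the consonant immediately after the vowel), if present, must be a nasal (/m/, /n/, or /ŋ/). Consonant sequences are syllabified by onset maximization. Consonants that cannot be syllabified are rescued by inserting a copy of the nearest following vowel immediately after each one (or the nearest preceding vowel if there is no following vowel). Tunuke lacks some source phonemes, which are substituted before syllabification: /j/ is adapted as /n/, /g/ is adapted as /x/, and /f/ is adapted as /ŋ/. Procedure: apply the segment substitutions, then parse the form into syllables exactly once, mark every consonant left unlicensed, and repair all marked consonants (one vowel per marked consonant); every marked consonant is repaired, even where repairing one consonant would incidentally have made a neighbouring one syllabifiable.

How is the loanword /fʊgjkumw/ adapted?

Substitution: /f/ → /ŋ/, /g/ → /x/, /j/ → /n/, giving /ŋʊxnkumw/.
Syllabifying with onset maximization leaves /x/, /n/, /w/ stranded (only a nasal (/m/, /n/, or /ŋ/) is licensed in coda position; onsets are limited to one consonant).
Each unlicensed consonant becomes the onset of a new syllable: /x/ → /xu/, /n/ → /nu/, /w/ → /wu/.

ŋʊxunukumwu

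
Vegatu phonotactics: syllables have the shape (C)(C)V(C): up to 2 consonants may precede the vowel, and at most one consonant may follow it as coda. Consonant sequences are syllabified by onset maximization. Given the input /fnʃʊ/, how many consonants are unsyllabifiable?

1

The consonants /f/ cannot be parsed into a legal (C)(C)V(C) syllable (at most one coda consonant is licensed; onsets may contain at most 2 consonants).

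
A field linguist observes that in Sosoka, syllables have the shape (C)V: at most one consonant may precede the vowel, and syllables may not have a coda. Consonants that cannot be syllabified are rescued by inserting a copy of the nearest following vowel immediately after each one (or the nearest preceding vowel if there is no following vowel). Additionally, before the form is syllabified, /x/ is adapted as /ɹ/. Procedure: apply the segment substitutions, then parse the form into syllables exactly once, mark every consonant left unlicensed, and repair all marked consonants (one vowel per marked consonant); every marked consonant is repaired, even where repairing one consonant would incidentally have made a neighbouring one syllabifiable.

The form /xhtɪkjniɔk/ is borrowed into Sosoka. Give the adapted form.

Substitution: /x/ → /ɹ/, giving /ɹhtɪkjniɔk/.
The consonants /ɹ/, /h/, /k/, /j/, /k/ cannot be parsed into a legal (C)V syllable (no codas are permitted; onsets are limited to one consonant).
Inserting the epenthetic vowel yields /ɹ/ → /ɹɪ/, /h/ → /hɪ/, /k/ → /ki/, /j/ → /ji/, /k/ → /kɔ/.

ɹɪhɪtɪkijiniɔkɔ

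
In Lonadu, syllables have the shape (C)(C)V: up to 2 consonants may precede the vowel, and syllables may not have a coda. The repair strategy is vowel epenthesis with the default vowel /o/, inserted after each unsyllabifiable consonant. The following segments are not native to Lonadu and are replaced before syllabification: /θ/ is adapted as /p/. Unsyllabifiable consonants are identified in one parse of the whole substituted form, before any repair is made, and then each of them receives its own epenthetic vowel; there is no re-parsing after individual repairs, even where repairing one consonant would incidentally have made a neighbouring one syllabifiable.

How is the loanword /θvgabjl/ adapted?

Substitution: /θ/ → /p/, giving /pvgabjl/.
Under (C)(C)V, the unsyllabifiable consonants are /p/, /b/, /j/, /l/ (no codas are permitted; onsets may contain at most 2 consonants).
Epenthesis after each stranded consonant: /p/ → /po/, /b/ → /bo/, /j/ → /jo/, /l/ → /lo/.

povgabojolo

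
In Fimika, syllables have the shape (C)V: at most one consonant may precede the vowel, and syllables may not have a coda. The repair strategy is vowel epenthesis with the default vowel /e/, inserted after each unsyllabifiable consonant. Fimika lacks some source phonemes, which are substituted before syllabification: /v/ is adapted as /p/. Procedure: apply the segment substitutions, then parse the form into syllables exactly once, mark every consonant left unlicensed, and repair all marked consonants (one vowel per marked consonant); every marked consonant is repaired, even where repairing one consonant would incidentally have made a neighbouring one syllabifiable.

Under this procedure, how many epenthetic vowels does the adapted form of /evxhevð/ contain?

After substitution the input is /epxhepð/.
The unsyllabifiable consonants are /p/, /x/, /p/, /ð/; each receives one epenthetic vowel.

4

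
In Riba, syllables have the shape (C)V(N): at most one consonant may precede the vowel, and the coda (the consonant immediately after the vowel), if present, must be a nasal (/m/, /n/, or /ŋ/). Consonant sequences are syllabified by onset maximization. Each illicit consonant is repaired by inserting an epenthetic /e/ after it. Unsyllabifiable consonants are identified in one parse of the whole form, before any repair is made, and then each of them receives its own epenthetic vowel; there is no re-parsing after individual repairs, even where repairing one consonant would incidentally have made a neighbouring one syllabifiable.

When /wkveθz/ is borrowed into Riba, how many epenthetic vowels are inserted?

The unsyllabifiable consonants are /w/, /k/, /θ/, /z/; each receives one epenthetic vowel.

4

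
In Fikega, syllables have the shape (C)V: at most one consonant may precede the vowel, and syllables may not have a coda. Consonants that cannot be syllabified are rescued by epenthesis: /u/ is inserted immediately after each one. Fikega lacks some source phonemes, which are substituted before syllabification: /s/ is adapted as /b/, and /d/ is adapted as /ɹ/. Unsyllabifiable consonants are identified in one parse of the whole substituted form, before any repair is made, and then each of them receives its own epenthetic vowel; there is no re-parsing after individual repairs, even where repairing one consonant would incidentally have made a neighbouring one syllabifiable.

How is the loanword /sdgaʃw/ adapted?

Substitution: /s/ → /b/, /d/ → /ɹ/, giving /bɹgaʃw/.
The consonants /b/, /ɹ/, /ʃ/, /w/ cannot be parsed into a legal (C)V syllable (no codas are permitted; onsets are limited to one consonant).
Epenthesis after each stranded consonant: /b/ → /bu/, /ɹ/ → /ɹu/, /ʃ/ → /ʃu/, /w/ → /wu/.

buɹugaʃuwu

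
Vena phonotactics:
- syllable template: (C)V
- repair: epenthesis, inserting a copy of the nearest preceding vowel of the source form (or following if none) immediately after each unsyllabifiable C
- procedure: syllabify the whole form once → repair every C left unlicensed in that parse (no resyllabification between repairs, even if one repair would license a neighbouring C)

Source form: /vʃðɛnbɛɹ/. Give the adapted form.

Syllabifying with onset maximization leaves /v/, /ʃ/, /n/, /ɹ/ stranded (no codas are permitted; onsets are limited to one consonant).
Epenthesis after each stranded consonant: /v/ → /vɛ/, /ʃ/ → /ʃɛ/, /n/ → /nɛ/, /ɹ/ → /ɹɛ/.

vɛʃɛðɛnɛbɛɹɛ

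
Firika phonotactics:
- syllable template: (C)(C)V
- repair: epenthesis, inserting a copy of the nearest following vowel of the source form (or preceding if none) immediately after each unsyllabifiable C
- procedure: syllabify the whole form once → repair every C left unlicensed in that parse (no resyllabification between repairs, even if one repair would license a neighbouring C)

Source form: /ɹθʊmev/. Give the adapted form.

The consonants /v/ cannot be parsed into a legal (C)(C)V syllable (no codas are permitted; onsets may contain at most 2 consonants).
Epenthesis after each stranded consonant: /v/ → /ve/.

ɹθʊmeve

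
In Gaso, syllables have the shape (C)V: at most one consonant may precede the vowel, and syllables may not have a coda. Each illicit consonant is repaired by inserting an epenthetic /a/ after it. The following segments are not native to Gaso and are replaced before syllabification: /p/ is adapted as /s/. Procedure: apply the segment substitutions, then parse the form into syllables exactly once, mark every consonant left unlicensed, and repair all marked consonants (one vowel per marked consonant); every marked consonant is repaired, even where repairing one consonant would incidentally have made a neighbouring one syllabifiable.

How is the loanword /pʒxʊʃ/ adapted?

Substitution: /p/ → /s/, giving /sʒxʊʃ/.
Syllabifying with onset maximization leaves /s/, /ʒ/, /ʃ/ stranded (no codas are permitted; onsets are limited to one consonant).
Each unlicensed consonant becomes the onset of a new syllable: /s/ → /sa/, /ʒ/ → /ʒa/, /ʃ/ → /ʃa/.

saʒaxʊʃa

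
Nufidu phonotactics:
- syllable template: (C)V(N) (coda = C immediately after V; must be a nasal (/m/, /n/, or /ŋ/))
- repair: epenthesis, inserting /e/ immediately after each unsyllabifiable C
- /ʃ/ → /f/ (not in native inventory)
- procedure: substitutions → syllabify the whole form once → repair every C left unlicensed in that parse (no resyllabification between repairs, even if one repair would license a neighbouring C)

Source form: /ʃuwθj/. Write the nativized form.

Substitution: /ʃ/ → /f/, giving /fuwθj/.
Syllabifying with onset maximization leaves /w/, /θ/, /j/ stranded (only a nasal (/m/, /n/, or /ŋ/) is licensed in coda position; onsets are limited to one consonant).
Each unlicensed consonant becomes the onset of a new syllable: /w/ → /we/, /θ/ → /θe/, /j/ → /je/.

fuweθeje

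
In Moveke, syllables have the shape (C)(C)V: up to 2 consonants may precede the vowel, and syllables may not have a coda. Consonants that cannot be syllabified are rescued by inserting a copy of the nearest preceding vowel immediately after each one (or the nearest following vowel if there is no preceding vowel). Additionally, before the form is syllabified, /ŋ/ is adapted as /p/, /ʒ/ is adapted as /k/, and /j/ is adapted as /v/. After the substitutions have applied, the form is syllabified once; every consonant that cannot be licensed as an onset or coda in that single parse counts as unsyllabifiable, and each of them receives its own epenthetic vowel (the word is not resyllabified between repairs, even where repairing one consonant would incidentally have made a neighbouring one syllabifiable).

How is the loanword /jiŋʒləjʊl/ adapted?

Substitution: /j/ → /v/, /ŋ/ → /p/, /ʒ/ → /k/, giving /vipkləvʊl/.
The consonants /p/, /l/ cannot be parsed into a legal (C)(C)V syllable (no codas are permitted; onsets may contain at most 2 consonants).
Inserting the epenthetic vowel yields /p/ → /pi/, /l/ → /lʊ/.

vipikləvʊlʊ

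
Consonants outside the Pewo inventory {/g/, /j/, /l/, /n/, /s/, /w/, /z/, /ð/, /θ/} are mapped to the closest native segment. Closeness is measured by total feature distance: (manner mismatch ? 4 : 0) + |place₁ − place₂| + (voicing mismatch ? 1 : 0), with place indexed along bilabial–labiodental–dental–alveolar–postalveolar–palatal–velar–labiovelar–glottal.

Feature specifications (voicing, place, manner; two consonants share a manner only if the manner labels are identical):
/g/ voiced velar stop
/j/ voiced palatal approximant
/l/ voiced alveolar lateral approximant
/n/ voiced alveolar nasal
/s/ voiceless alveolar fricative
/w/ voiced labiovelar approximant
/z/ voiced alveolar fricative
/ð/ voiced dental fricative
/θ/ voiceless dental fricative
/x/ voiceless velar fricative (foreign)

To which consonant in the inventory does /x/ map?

s

/s/ is closest: same manner (fricative), place distance 3 (velar→alveolar), same voicing; total 3. Next closest is /z/ at distance 4.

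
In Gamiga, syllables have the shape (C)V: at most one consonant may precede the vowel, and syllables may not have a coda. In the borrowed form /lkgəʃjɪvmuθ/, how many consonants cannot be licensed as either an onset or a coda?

5

The consonants /l/, /k/, /ʃ/, /v/, /θ/ cannot be parsed into a legal (C)V syllable (no codas are permitted; onsets are limited to one consonant).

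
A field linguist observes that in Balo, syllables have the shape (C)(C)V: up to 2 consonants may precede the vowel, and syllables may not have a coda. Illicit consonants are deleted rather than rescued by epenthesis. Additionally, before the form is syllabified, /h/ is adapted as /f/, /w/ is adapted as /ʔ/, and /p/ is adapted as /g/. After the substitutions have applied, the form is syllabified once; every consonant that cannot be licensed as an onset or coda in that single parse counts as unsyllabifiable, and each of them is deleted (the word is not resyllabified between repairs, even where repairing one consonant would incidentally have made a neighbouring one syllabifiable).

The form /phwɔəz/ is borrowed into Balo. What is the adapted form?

Substitution: /p/ → /g/, /h/ → /f/, /w/ → /ʔ/, giving /gfʔɔəz/.
Under (C)(C)V, the unsyllabifiable consonants are /g/, /z/ (no codas are permitted; onsets may contain at most 2 consonants).
Deletion applies to /g/, /z/.

fʔɔə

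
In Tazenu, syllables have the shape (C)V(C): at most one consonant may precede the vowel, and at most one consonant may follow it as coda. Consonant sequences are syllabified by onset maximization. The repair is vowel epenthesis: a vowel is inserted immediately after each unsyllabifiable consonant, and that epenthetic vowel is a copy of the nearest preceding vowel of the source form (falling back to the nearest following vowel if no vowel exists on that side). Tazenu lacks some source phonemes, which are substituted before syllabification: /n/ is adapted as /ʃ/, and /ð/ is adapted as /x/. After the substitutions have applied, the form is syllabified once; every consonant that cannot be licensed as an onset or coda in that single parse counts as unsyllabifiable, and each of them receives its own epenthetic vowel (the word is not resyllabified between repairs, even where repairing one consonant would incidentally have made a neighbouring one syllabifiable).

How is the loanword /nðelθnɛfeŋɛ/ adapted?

Substitution: /n/ → /ʃ/, /ð/ → /x/, giving /ʃxelθʃɛfeŋɛ/.
Syllabifying with onset maximization leaves /ʃ/, /θ/ stranded (at most one coda consonant is licensed; onsets are limited to one consonant).
Each unlicensed consonant becomes the onset of a new syllable: /ʃ/ → /ʃe/, /θ/ → /θe/.

ʃexelθeʃɛfeŋɛ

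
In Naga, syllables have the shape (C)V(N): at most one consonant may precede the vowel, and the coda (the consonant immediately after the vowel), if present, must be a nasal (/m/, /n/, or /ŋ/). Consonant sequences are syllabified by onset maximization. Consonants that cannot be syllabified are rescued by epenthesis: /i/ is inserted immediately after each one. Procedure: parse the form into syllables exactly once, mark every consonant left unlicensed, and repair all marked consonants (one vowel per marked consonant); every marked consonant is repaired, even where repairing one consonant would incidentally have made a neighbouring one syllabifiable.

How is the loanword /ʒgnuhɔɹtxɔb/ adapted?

Under (C)V(N), the unsyllabifiable consonants are /ʒ/, /g/, /ɹ/, /t/, /b/ (only a nasal (/m/, /n/, or /ŋ/) is licensed in coda position; onsets are limited to one consonant).
Inserting the epenthetic vowel yields /ʒ/ → /ʒi/, /g/ → /gi/, /ɹ/ → /ɹi/, /t/ → /ti/, /b/ → /bi/.

ʒiginuhɔɹitixɔbi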